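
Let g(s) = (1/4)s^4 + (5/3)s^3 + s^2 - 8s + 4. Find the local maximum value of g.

g'(s) = s^3 + 5s^2 + 2s - 8. Setting g'(s) = 0 gives s ∈ {-4, -2, 1}.
g''(s) = 3s^2 + 10s + 2. g''(-4) = 10 > 0 ⇒ local minimum; g''(-2) = -6 < 0 ⇒ local maximum; g''(1) = 15 > 0 ⇒ local minimum.
So the local maximum value is g(-2) = 44/3.

44/3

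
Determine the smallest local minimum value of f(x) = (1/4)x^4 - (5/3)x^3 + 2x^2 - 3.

-41/3

f'(x) = x^3 - 5x^2 + 4x = 0 at x = 0, 1, 4.
Second-derivative test with f''(x) = 3x^2 - 10x + 4: f''(0) = 4 > 0 ⇒ local minimum; f''(1) = -3 < 0 ⇒ local maximum; f''(4) = 12 > 0 ⇒ local minimum.
The smallest local minimum is f(4) = -41/3.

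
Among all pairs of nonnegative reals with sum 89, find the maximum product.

7921/4

With x + y = 89, the product is P(x) = x(89 − x).
P'(x) = 89 − 2x = 0 gives x = 89/2; P'' = −2 < 0, so this is the maximum.
P = 89/2·89/2 = 7921/4.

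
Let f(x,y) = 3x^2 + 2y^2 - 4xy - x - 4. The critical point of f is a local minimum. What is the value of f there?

-17/4

∂f/∂x = 6x - 4y - 1 = 0 and ∂f/∂y = -4x + 4y = 0, so (x, y) = (1/2, 1/2).
The Hessian has f_{xx} = 6, f_{yy} = 4, f_{xy} = -4, giving D = 8 > 0 with f_{xx} > 0, so the point is a local minimum.
f(1/2, 1/2) = -17/4.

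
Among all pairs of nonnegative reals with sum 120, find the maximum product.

3600

With x + y = 120, the product is P(x) = x(120 − x).
P'(x) = 120 − 2x = 0 gives x = 60; P'' = −2 < 0, so this is the maximum.
P = 60·60 = 3600.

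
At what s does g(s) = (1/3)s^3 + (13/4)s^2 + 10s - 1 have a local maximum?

g'(s) = s^2 + (13/2)s + 10. Setting g'(s) = 0 gives s ∈ {-4, -5/2}.
Since g''(s) = 2s + 13/2, we get g''(-4) = -3/2 < 0 ⇒ local maximum; g''(-5/2) = 3/2 > 0 ⇒ local minimum.
The local maximum is g(-4) = -31/3.

-4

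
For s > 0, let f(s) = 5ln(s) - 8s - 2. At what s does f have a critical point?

5/8

f'(s) = 5/s − 8 = 0 gives s = 5/8.
f''(s) = -5/s², which is negative for s > 0, so this is a local maximum.
f(5/8) = 5·ln(5/8) - 5 - 2 ≈ -9.3500.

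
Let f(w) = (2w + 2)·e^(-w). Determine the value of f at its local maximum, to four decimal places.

By the product rule, f'(w) = (-2w)·e^(-w). Since e^(-w) > 0, the only critical point is w = 0.
f''(0) has the same sign as -2 < 0, so this is a local maximum.
f(0) = (2)·e^(0) ≈ 2.0000.

2.0000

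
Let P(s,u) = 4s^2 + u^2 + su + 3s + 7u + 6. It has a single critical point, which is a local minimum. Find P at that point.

∂P/∂s = 8s + u + 3 = 0 and ∂P/∂u = s + 2u + 7 = 0, so (s, u) = (1/15, -53/15).
The Hessian has P_{ss} = 8, P_{uu} = 2, P_{su} = 1, giving D = 15 > 0 with P_{ss} > 0, so the point is a local minimum.
P(1/15, -53/15) = -94/15.

-94/15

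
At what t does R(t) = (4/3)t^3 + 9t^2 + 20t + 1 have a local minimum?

Critical points: R'(t) = 4t^2 + 18t + 20 vanishes at t = -5/2, -2.
R''(t) = 8t + 18. R''(-5/2) = -2 < 0 ⇒ local maximum; R''(-2) = 2 > 0 ⇒ local minimum.
Thus R has its local minimum at t = -2, with value -41/3.

-2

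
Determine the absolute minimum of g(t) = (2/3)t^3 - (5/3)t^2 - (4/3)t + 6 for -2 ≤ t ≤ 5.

The derivative is 2t^2 - (10/3)t - 4/3, which vanishes at t = -1/3 and t = 2.
Evaluating at the critical points and endpoints: g(-2) = -10/3,  g(-1/3) = 505/81,  g(2) = 2,  g(5) = 41.
Hence the absolute minimum is -10/3 at t = -2.

-10/3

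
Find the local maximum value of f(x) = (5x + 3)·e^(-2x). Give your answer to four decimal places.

By the product rule, f'(x) = (-10x - 1)·e^(-2x). Since e^(-2x) > 0, the only critical point is x = -1/10.
f''(-1/10) has the same sign as -10 < 0, so this is a local maximum.
f(-1/10) = (5/2)·e^(1/5) ≈ 3.0535.

3.0535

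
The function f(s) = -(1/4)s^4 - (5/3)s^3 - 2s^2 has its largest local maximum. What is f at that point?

f'(s) = -s^3 - 5s^2 - 4s = 0 at s = -4, -1, 0.
Second-derivative test with f''(s) = -3s^2 - 10s - 4: f''(-4) = -12 < 0 ⇒ local maximum; f''(-1) = 3 > 0 ⇒ local minimum; f''(0) = -4 < 0 ⇒ local maximum.
The largest local maximum is f(-4) = 32/3.

32/3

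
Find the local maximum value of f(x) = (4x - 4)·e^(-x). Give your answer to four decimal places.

0.5413

By the product rule, f'(x) = (-4x + 8)·e^(-x). Since e^(-x) > 0, the only critical point is x = 2.
f''(2) has the same sign as -4 < 0, so this is a local maximum.
f(2) = (4)·e^(-2) ≈ 0.5413.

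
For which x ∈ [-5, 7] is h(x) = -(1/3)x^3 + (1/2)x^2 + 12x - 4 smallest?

h'(x) = -x^2 + x + 12, which vanishes at x = -3 and x = 4.
Evaluating at the critical points and endpoints: h(-5) = -59/6, h(-3) = -53/2, h(4) = 92/3, h(7) = -59/6.
So the minimum is h(-3) = -53/2.

-3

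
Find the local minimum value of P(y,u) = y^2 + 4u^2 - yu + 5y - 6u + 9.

∂P/∂y = 2y - u + 5 = 0 and ∂P/∂u = -y + 8u - 6 = 0, so (y, u) = (-34/15, 7/15).
The Hessian has P_{yy} = 2, P_{uu} = 8, P_{yu} = -1, giving D = 15 > 0 with P_{yy} > 0, so the point is a local minimum.
P(-34/15, 7/15) = 29/15.

29/15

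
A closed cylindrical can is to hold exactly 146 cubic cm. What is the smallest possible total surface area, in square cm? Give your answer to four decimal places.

153.4911

With radius r and height h, πr²h = 146 so h = 146/(πr²), and S(r) = 2πr² + 2πrh = 2πr² + 2·146/r.
S'(r) = 4πr − 2·146/r² = 0 ⇒ r³ = 146/(2π), so r ≈ 2.8536 and h = 2r ≈ 5.7072.
S''(r) = 4π + 4·146/r³ > 0, so this is the minimum; S ≈ 153.4911.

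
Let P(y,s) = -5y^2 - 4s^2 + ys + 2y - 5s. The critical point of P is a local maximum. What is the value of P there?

131/79

∂P/∂y = -10y + s + 2 = 0 and ∂P/∂s = y - 8s - 5 = 0, so (y, s) = (11/79, -48/79).
The Hessian has P_{yy} = -10, P_{ss} = -8, P_{ys} = 1, giving D = 79 > 0 with P_{yy} < 0, so the point is a local maximum.
P(11/79, -48/79) = 131/79.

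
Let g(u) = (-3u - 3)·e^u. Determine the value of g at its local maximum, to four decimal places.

By the product rule, g'(u) = (-3u - 6)·e^u. Since e^u > 0, the only critical point is u = -2.
g''(-2) has the same sign as -3 < 0, so this is a local maximum.
g(-2) = (3)·e^(-2) ≈ 0.4060.

0.4060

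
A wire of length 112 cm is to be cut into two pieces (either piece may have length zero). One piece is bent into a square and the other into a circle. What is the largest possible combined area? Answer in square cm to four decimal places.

Let x be the length used for the square. Square side x/4; circle radius (112−x)/(2π).
A(x) = (x/4)² + π·((112−x)/(2π))² = x²/16 + (112−x)²/(4π) for 0 ≤ x ≤ 112. A'(x) = x/8 − (112−x)/(2π) = 0 gives x = 4·112/(π+4) ≈ 62.7311.
A'' > 0, so the interior critical point is a minimum; the maximum is at an endpoint. A(0) = 998.2198 and A(112) = 784.0000, so the largest area is 998.2198.

998.2198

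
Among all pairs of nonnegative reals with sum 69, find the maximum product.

4761/4

With x + y = 69, the product is P(x) = x(69 − x).
P'(x) = 69 − 2x = 0 gives x = 69/2; P'' = −2 < 0, so this is the maximum.
P = 69/2·69/2 = 4761/4.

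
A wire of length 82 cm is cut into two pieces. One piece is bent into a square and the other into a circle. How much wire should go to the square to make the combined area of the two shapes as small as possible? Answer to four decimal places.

45.9281

Let x be the length used for the square. Square side x/4; circle radius (82−x)/(2π).
A(x) = (x/4)² + π·((82−x)/(2π))² = x²/16 + (82−x)²/(4π) for 0 ≤ x ≤ 82. A'(x) = x/8 − (82−x)/(2π) = 0 gives x = 4·82/(π+4) ≈ 45.9281.
A'' = 1/8 + 1/(2π) > 0, so this gives the minimum combined area; x ≈ 45.9281 cm to the square.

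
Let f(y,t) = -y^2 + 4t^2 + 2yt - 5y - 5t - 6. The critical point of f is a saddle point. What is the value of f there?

-19/4

∂f/∂y = -2y + 2t - 5 = 0 and ∂f/∂t = 2y + 8t - 5 = 0, so (y, t) = (-3/2, 1).
The Hessian has f_{yy} = -2, f_{tt} = 8, f_{yt} = 2, giving D = -20 < 0, so the point is a saddle point.
f(-3/2, 1) = -19/4.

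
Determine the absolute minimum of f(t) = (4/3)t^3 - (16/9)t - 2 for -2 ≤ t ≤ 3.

-82/9

f'(t) = 4t^2 - 16/9, which vanishes at t = -2/3 and t = 2/3.
Compare values at every candidate in [-2, 3]: f(-2) = -82/9, f(-2/3) = -98/81, f(2/3) = -226/81, f(3) = 86/3.
So the minimum is f(-2) = -82/9.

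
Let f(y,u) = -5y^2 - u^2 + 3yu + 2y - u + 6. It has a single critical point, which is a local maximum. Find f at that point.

∂f/∂y = -10y + 3u + 2 = 0 and ∂f/∂u = 3y - 2u - 1 = 0, so (y, u) = (1/11, -4/11).
The Hessian has f_{yy} = -10, f_{uu} = -2, f_{yu} = 3, giving D = 11 > 0 with f_{yy} < 0, so the point is a local maximum.
f(1/11, -4/11) = 69/11.

69/11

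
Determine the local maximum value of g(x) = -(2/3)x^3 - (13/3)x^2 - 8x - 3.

125/81

g'(x) = -2x^2 - (26/3)x - 8 = 0 at x = -3, -4/3.
Second-derivative test with g''(x) = -4x - 26/3: g''(-3) = 10/3 > 0 ⇒ local minimum; g''(-4/3) = -10/3 < 0 ⇒ local maximum.
Thus g has its local maximum at x = -4/3, with value 125/81.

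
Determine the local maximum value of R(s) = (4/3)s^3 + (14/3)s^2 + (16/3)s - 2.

R'(s) = 4s^2 + (28/3)s + 16/3 = 0 at s = -4/3, -1.
Second-derivative test with R''(s) = 8s + 28/3: R''(-4/3) = -4/3 < 0 ⇒ local maximum; R''(-1) = 4/3 > 0 ⇒ local minimum.
The local maximum is R(-4/3) = -322/81.

-322/81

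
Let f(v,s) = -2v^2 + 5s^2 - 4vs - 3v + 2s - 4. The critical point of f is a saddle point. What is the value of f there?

-211/56

∂f/∂v = -4v - 4s - 3 = 0 and ∂f/∂s = -4v + 10s + 2 = 0, so (v, s) = (-11/28, -5/14).
The Hessian has f_{vv} = -4, f_{ss} = 10, f_{vs} = -4, giving D = -56 < 0, so the point is a saddle point.
f(-11/28, -5/14) = -211/56.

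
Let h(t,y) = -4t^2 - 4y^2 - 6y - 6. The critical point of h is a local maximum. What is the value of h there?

∂h/∂t = -8t = 0 and ∂h/∂y = -8y - 6 = 0, so (t, y) = (0, -3/4).
The Hessian has h_{tt} = -8, h_{yy} = -8, h_{ty} = 0, giving D = 64 > 0 with h_{tt} < 0, so the point is a local maximum.
h(0, -3/4) = -15/4.

-15/4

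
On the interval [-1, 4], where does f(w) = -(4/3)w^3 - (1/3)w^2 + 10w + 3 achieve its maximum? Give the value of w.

f'(w) = -4w^2 - (2/3)w + 10, whose only zero in [-1, 4] is w = 3/2.
Evaluating at the critical points and endpoints: f(-1) = -6; f(3/2) = 51/4; f(4) = -143/3.
Hence the absolute maximum is 51/4 at w = 3/2.

3/2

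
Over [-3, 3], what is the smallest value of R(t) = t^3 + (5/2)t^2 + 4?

Differentiating, R'(t) = 3t^2 + 5t; which vanishes at t = -5/3 and t = 0.
Evaluating at the critical points and endpoints: R(-3) = -1/2; R(-5/3) = 341/54; R(0) = 4; R(3) = 107/2.
The minimum over the interval is -1/2, attained at t = -3.

-1/2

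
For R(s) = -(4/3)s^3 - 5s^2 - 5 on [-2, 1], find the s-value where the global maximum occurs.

0

The derivative is -4s^2 - 10s, whose only zero in [-2, 1] is s = 0.
Evaluating at the critical points and endpoints: R(-2) = -43/3,  R(0) = -5,  R(1) = -34/3.
So the maximum is R(0) = -5.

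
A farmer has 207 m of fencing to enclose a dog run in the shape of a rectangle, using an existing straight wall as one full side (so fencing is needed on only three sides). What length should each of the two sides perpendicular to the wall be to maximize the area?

207/4

Let the sides perpendicular to the wall have length x and the parallel side y, so 2x + y = 207 and the area is A = xy = x(207 − 2x).
A'(x) = 207 − 4x = 0 gives x = 207/4, and A''(x) = −4 < 0 confirms a maximum.
Then y = 207 − 2·207/4 = 207/2 and A = 42849/8.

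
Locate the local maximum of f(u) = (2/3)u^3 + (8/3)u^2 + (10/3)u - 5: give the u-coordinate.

f'(u) = 2u^2 + (16/3)u + 10/3 = 0 at u = -5/3, -1.
Second-derivative test with f''(u) = 4u + 16/3: f''(-5/3) = -4/3 < 0 ⇒ local maximum; f''(-1) = 4/3 > 0 ⇒ local minimum.
Thus f has its local maximum at u = -5/3, with value -505/81.

-5/3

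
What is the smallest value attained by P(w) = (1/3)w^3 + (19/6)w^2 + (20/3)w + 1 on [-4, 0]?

-247/81

P'(w) = w^2 + (19/3)w + 20/3, whose only zero in [-4, 0] is w = -4/3.
Candidates: P(-4) = 11/3, P(-4/3) = -247/81, P(0) = 1.
Hence the absolute minimum is -247/81 at w = -4/3.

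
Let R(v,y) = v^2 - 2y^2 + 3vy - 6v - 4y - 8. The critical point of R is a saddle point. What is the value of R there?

-264/17

∂R/∂v = 2v + 3y - 6 = 0 and ∂R/∂y = 3v - 4y - 4 = 0, so (v, y) = (36/17, 10/17).
The Hessian has R_{vv} = 2, R_{yy} = -4, R_{vy} = 3, giving D = -17 < 0, so the point is a saddle point.
R(36/17, 10/17) = -264/17.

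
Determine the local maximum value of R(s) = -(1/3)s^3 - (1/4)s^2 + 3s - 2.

13/16

Critical points: R'(s) = -s^2 - (1/2)s + 3 vanishes at s = -2, 3/2.
Second-derivative test with R''(s) = -2s - 1/2: R''(-2) = 7/2 > 0 ⇒ local minimum; R''(3/2) = -7/2 < 0 ⇒ local maximum.
The local maximum is R(3/2) = 13/16.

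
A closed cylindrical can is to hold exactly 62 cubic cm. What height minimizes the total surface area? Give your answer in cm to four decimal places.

With radius r and height h, πr²h = 62 so h = 62/(πr²), and S(r) = 2πr² + 2πrh = 2πr² + 2·62/r.
S'(r) = 4πr − 2·62/r² = 0 ⇒ r³ = 62/(2π), so r ≈ 2.1449 and h = 2r ≈ 4.2898.
S''(r) = 4π + 4·62/r³ > 0, so this is the minimum; S ≈ 86.7180.

4.2898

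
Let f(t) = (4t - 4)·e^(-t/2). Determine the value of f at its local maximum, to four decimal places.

f'(t) = 4·e^(-t/2) + (4t - 4)·(-1/2)·e^(-t/2) = (-2t + 6)·e^(-t/2). Since e^(-t/2) > 0, the only critical point is t = 3.
f''(3) has the same sign as -2 < 0, so this is a local maximum.
f(3) = (8)·e^(-3/2) ≈ 1.7850.

1.7850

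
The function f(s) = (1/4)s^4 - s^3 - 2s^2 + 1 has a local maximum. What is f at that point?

f'(s) = s^3 - 3s^2 - 4s. Setting f'(s) = 0 gives s ∈ {-1, 0, 4}.
f''(s) = 3s^2 - 6s - 4. f''(-1) = 5 > 0 ⇒ local minimum; f''(0) = -4 < 0 ⇒ local maximum; f''(4) = 20 > 0 ⇒ local minimum.
So the local maximum value is f(0) = 1.

1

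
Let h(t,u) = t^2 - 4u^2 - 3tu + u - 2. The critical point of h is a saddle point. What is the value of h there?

-49/25

∂h/∂t = 2t - 3u = 0 and ∂h/∂u = -3t - 8u + 1 = 0, so (t, u) = (3/25, 2/25).
The Hessian has h_{tt} = 2, h_{uu} = -8, h_{tu} = -3, giving D = -25 < 0, so the point is a saddle point.
h(3/25, 2/25) = -49/25.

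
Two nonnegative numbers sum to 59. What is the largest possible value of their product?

3481/4

With x + y = 59, the product is P(x) = x(59 − x).
P'(x) = 59 − 2x = 0 gives x = 59/2; P'' = −2 < 0, so this is the maximum.
P = 59/2·59/2 = 3481/4.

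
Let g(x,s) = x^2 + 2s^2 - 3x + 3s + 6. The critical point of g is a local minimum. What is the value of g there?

21/8

∂g/∂x = 2x - 3 = 0 and ∂g/∂s = 4s + 3 = 0, so (x, s) = (3/2, -3/4).
The Hessian has g_{xx} = 2, g_{ss} = 4, g_{xs} = 0, giving D = 8 > 0 with g_{xx} > 0, so the point is a local minimum.
g(3/2, -3/4) = 21/8.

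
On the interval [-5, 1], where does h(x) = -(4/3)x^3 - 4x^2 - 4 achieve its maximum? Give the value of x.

-5

h'(x) = -4x^2 - 8x, which vanishes at x = -2 and x = 0.
Evaluating at the critical points and endpoints: h(-5) = 188/3,  h(-2) = -28/3,  h(0) = -4,  h(1) = -28/3.
So the maximum is h(-5) = 188/3.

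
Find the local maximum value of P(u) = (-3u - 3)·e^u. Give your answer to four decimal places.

Differentiating with the product rule gives P'(u) = (-3u - 6)·e^u. Since e^u > 0, the only critical point is u = -2.
P''(-2) has the same sign as -3 < 0, so this is a local maximum.
P(-2) = (3)·e^(-2) ≈ 0.4060.

0.4060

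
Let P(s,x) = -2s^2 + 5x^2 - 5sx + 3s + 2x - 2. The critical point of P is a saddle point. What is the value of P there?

-63/65

∂P/∂s = -4s - 5x + 3 = 0 and ∂P/∂x = -5s + 10x + 2 = 0, so (s, x) = (8/13, 7/65).
The Hessian has P_{ss} = -4, P_{xx} = 10, P_{sx} = -5, giving D = -65 < 0, so the point is a saddle point.
P(8/13, 7/65) = -63/65.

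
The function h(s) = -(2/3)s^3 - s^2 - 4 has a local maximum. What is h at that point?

h'(s) = -2s^2 - 2s = 0 at s = -1, 0.
Since h''(s) = -4s - 2, we get h''(-1) = 2 > 0 ⇒ local minimum; h''(0) = -2 < 0 ⇒ local maximum.
The local maximum is h(0) = -4.

-4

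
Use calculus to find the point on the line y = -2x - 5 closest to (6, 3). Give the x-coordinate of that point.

-2

Minimize D(x)^2 = (x - 6)^2 + (-2x - 8)^2.
d/dx[D^2] = 2(x - 6) + 2·(-2)·(-2x - 8) = 0 ⇒ x = -2.
Then y = -1 and the distance is √(80) ≈ 8.9443.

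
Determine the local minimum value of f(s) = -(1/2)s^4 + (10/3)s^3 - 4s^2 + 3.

Critical points: f'(s) = -2s^3 + 10s^2 - 8s vanishes at s = 0, 1, 4.
Second-derivative test with f''(s) = -6s^2 + 20s - 8: f''(0) = -8 < 0 ⇒ local maximum; f''(1) = 6 > 0 ⇒ local minimum; f''(4) = -24 < 0 ⇒ local maximum.
So the local minimum value is f(1) = 11/6.

11/6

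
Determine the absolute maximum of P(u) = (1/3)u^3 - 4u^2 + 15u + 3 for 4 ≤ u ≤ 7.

P'(u) = u^2 - 8u + 15, whose only zero in [4, 7] is u = 5.
Candidates: P(4) = 61/3,  P(5) = 59/3,  P(7) = 79/3.
The maximum over the interval is 79/3, attained at u = 7.

79/3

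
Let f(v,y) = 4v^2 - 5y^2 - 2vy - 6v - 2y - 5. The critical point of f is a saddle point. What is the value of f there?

-20/3

∂f/∂v = 8v - 2y - 6 = 0 and ∂f/∂y = -2v - 10y - 2 = 0, so (v, y) = (2/3, -1/3).
The Hessian has f_{vv} = 8, f_{yy} = -10, f_{vy} = -2, giving D = -84 < 0, so the point is a saddle point.
f(2/3, -1/3) = -20/3.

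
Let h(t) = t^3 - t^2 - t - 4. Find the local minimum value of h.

h'(t) = 3t^2 - 2t - 1. Setting h'(t) = 0 gives t ∈ {-1/3, 1}.
Since h''(t) = 6t - 2, we get h''(-1/3) = -4 < 0 ⇒ local maximum; h''(1) = 4 > 0 ⇒ local minimum.
The local minimum is h(1) = -5.

-5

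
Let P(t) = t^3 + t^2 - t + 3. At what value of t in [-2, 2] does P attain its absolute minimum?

The derivative is 3t^2 + 2t - 1, which vanishes at t = -1 and t = 1/3.
Evaluating at the critical points and endpoints: P(-2) = 1,  P(-1) = 4,  P(1/3) = 76/27,  P(2) = 13.
Hence the absolute minimum is 1 at t = -2.

-2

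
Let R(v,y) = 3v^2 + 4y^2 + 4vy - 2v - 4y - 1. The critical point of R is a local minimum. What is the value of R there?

∂R/∂v = 6v + 4y - 2 = 0 and ∂R/∂y = 4v + 8y - 4 = 0, so (v, y) = (0, 1/2).
The Hessian has R_{vv} = 6, R_{yy} = 8, R_{vy} = 4, giving D = 32 > 0 with R_{vv} > 0, so the point is a local minimum.
R(0, 1/2) = -2.

-2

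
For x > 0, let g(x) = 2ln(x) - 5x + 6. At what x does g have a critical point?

g'(x) = 2/x − 5 = 0 gives x = 2/5.
g''(x) = -2/x², which is negative for x > 0, so this is a local maximum.
g(2/5) = 2·ln(2/5) - 2 + 6 ≈ 2.1674.

2/5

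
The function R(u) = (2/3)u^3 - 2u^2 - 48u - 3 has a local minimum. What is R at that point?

Critical points: R'(u) = 2u^2 - 4u - 48 vanishes at u = -4, 6.
Since R''(u) = 4u - 4, we get R''(-4) = -20 < 0 ⇒ local maximum; R''(6) = 20 > 0 ⇒ local minimum.
So the local minimum value is R(6) = -219.

-219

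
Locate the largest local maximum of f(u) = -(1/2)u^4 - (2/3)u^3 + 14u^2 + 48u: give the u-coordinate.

f'(u) = -2u^3 - 2u^2 + 28u + 48. Setting f'(u) = 0 gives u ∈ {-3, -2, 4}.
Since f''(u) = -6u^2 - 4u + 28, we get f''(-3) = -14 < 0 ⇒ local maximum; f''(-2) = 12 > 0 ⇒ local minimum; f''(4) = -84 < 0 ⇒ local maximum.
The largest local maximum is f(4) = 736/3.

4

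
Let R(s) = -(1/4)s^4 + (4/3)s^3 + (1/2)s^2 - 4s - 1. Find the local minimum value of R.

Critical points: R'(s) = -s^3 + 4s^2 + s - 4 vanishes at s = -1, 1, 4.
R''(s) = -3s^2 + 8s + 1. R''(-1) = -10 < 0 ⇒ local maximum; R''(1) = 6 > 0 ⇒ local minimum; R''(4) = -15 < 0 ⇒ local maximum.
So the local minimum value is R(1) = -41/12.

-41/12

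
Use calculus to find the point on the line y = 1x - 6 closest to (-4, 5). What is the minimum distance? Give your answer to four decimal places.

10.6066

Minimize D(x)^2 = (x + 4)^2 + (x - 11)^2.
d/dx[D^2] = 2(x + 4) + 2·1·(x - 11) = 0 ⇒ x = 7/2.
Then y = -5/2 and the distance is √(225/2) ≈ 10.6066.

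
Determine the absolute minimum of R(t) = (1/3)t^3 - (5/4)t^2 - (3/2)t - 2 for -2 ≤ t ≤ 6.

-35/4

The derivative is t^2 - (5/2)t - 3/2, which vanishes at t = -1/2 and t = 3.
Evaluating at the critical points and endpoints: R(-2) = -20/3, R(-1/2) = -77/48, R(3) = -35/4, R(6) = 16.
Hence the absolute minimum is -35/4 at t = 3.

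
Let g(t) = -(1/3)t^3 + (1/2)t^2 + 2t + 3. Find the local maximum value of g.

19/3

g'(t) = -t^2 + t + 2. Setting g'(t) = 0 gives t ∈ {-1, 2}.
Second-derivative test with g''(t) = -2t + 1: g''(-1) = 3 > 0 ⇒ local minimum; g''(2) = -3 < 0 ⇒ local maximum.
The local maximum is g(2) = 19/3.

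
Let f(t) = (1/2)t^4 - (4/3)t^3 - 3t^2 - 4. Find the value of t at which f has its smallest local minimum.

3

Critical points: f'(t) = 2t^3 - 4t^2 - 6t vanishes at t = -1, 0, 3.
Second-derivative test with f''(t) = 6t^2 - 8t - 6: f''(-1) = 8 > 0 ⇒ local minimum; f''(0) = -6 < 0 ⇒ local maximum; f''(3) = 24 > 0 ⇒ local minimum.
Thus f has its smallest local minimum at t = 3, with value -53/2.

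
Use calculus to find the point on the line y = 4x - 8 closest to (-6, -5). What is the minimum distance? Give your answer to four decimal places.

6.5485

Minimize D(x)^2 = (x + 6)^2 + (4x - 3)^2.
d/dx[D^2] = 2(x + 6) + 2·4·(4x - 3) = 0 ⇒ x = 6/17.
Then y = -112/17 and the distance is √(729/17) ≈ 6.5485.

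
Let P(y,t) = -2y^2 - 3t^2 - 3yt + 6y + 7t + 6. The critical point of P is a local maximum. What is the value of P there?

34/3

∂P/∂y = -4y - 3t + 6 = 0 and ∂P/∂t = -3y - 6t + 7 = 0, so (y, t) = (1, 2/3).
The Hessian has P_{yy} = -4, P_{tt} = -6, P_{yt} = -3, giving D = 15 > 0 with P_{yy} < 0, so the point is a local maximum.
P(1, 2/3) = 34/3.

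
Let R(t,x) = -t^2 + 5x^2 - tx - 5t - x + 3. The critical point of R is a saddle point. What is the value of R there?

64/7

∂R/∂t = -2t - x - 5 = 0 and ∂R/∂x = -t + 10x - 1 = 0, so (t, x) = (-17/7, -1/7).
The Hessian has R_{tt} = -2, R_{xx} = 10, R_{tx} = -1, giving D = -21 < 0, so the point is a saddle point.
R(-17/7, -1/7) = 64/7.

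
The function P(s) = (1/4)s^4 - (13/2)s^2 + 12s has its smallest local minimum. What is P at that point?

-88

P'(s) = s^3 - 13s + 12. Setting P'(s) = 0 gives s ∈ {-4, 1, 3}.
P''(s) = 3s^2 - 13. P''(-4) = 35 > 0 ⇒ local minimum; P''(1) = -10 < 0 ⇒ local maximum; P''(3) = 14 > 0 ⇒ local minimum.
The smallest local minimum is P(-4) = -88.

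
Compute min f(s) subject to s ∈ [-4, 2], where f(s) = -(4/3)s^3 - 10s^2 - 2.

f'(s) = -4s^2 - 20s, whose only zero in [-4, 2] is s = 0.
Evaluating at the critical points and endpoints: f(-4) = -230/3, f(0) = -2, f(2) = -158/3.
So the minimum is f(-4) = -230/3.

-230/3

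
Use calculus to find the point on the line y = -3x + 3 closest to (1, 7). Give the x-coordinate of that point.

Minimize D(x)^2 = (x - 1)^2 + (-3x - 4)^2.
d/dx[D^2] = 2(x - 1) + 2·(-3)·(-3x - 4) = 0 ⇒ x = -11/10.
Then y = 63/10 and the distance is √(49/10) ≈ 2.2136.

-11/10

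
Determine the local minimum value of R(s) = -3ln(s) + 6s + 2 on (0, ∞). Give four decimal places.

7.0794

R'(s) = -3/s + 6 = 0 gives s = 1/2.
R''(s) = 3/s², which is positive for s > 0, so this is a local minimum.
R(1/2) = -3·ln(1/2) + 3 + 2 ≈ 7.0794.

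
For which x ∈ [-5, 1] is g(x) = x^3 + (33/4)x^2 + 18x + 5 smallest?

-3/2

The derivative is 3x^2 + (33/2)x + 18, which vanishes at x = -4 and x = -3/2.
Compare values at every candidate in [-5, 1]: g(-5) = -15/4; g(-4) = 1; g(-3/2) = -109/16; g(1) = 129/4.
So the minimum is g(-3/2) = -109/16.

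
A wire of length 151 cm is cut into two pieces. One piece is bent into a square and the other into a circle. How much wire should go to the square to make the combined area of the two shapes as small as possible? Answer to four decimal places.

84.5750

Let x be the length used for the square. Square side x/4; circle radius (151−x)/(2π).
A(x) = (x/4)² + π·((151−x)/(2π))² = x²/16 + (151−x)²/(4π) for 0 ≤ x ≤ 151. A'(x) = x/8 − (151−x)/(2π) = 0 gives x = 4·151/(π+4) ≈ 84.5750.
A'' = 1/8 + 1/(2π) > 0, so this gives the minimum combined area; x ≈ 84.5750 cm to the square.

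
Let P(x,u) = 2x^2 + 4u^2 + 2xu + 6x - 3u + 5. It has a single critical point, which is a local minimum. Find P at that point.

-29/14

∂P/∂x = 4x + 2u + 6 = 0 and ∂P/∂u = 2x + 8u - 3 = 0, so (x, u) = (-27/14, 6/7).
The Hessian has P_{xx} = 4, P_{uu} = 8, P_{xu} = 2, giving D = 28 > 0 with P_{xx} > 0, so the point is a local minimum.
P(-27/14, 6/7) = -29/14.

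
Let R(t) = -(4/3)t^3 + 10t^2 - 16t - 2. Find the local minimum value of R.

-28/3

R'(t) = -4t^2 + 20t - 16. Setting R'(t) = 0 gives t ∈ {1, 4}.
Second-derivative test with R''(t) = -8t + 20: R''(1) = 12 > 0 ⇒ local minimum; R''(4) = -12 < 0 ⇒ local maximum.
The local minimum is R(1) = -28/3.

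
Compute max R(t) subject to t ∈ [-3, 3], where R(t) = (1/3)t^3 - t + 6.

12

The derivative is t^2 - 1, which vanishes at t = -1 and t = 1.
Evaluating at the critical points and endpoints: R(-3) = 0; R(-1) = 20/3; R(1) = 16/3; R(3) = 12.
The maximum over the interval is 12, attained at t = 3.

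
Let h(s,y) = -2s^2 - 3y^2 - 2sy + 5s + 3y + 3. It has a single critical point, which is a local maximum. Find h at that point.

∂h/∂s = -4s - 2y + 5 = 0 and ∂h/∂y = -2s - 6y + 3 = 0, so (s, y) = (6/5, 1/10).
The Hessian has h_{ss} = -4, h_{yy} = -6, h_{sy} = -2, giving D = 20 > 0 with h_{ss} < 0, so the point is a local maximum.
h(6/5, 1/10) = 123/20.

123/20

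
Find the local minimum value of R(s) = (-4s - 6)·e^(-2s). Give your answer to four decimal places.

R'(s) = (-4)·e^(-2s) + (-4s - 6)·(-2)·e^(-2s) = (8s + 8)·e^(-2s). Since e^(-2s) > 0, the only critical point is s = -1.
R''(-1) has the same sign as 8 > 0, so this is a local minimum.
R(-1) = (-2)·e^(2) ≈ -14.7781.

-14.7781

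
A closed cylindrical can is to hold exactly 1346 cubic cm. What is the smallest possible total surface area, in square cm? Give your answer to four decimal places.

674.8562

With radius r and height h, πr²h = 1346 so h = 1346/(πr²), and S(r) = 2πr² + 2πrh = 2πr² + 2·1346/r.
S'(r) = 4πr − 2·1346/r² = 0 ⇒ r³ = 1346/(2π), so r ≈ 5.9835 and h = 2r ≈ 11.9670.
S''(r) = 4π + 4·1346/r³ > 0, so this is the minimum; S ≈ 674.8562.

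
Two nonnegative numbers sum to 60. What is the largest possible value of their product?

With x + y = 60, the product is P(x) = x(60 − x).
P'(x) = 60 − 2x = 0 gives x = 30; P'' = −2 < 0, so this is the maximum.
P = 30·30 = 900.

900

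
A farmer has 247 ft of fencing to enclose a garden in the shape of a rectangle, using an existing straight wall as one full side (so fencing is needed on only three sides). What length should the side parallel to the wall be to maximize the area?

Let the sides perpendicular to the wall have length x and the parallel side y, so 2x + y = 247 and the area is A = xy = x(247 − 2x).
A'(x) = 247 − 4x = 0 gives x = 247/4, and A''(x) = −4 < 0 confirms a maximum.
Then y = 247 − 2·247/4 = 247/2 and A = 61009/8.

247/2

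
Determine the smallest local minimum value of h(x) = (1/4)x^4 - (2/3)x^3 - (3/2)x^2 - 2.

h'(x) = x^3 - 2x^2 - 3x. Setting h'(x) = 0 gives x ∈ {-1, 0, 3}.
h''(x) = 3x^2 - 4x - 3. h''(-1) = 4 > 0 ⇒ local minimum; h''(0) = -3 < 0 ⇒ local maximum; h''(3) = 12 > 0 ⇒ local minimum.
So the smallest local minimum value is h(3) = -53/4.

-53/4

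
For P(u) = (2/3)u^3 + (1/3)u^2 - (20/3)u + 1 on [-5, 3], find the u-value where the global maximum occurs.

The derivative is 2u^2 + (2/3)u - 20/3, which vanishes at u = -2 and u = 5/3.
Compare values at every candidate in [-5, 3]: P(-5) = -122/3,  P(-2) = 31/3,  P(5/3) = -494/81,  P(3) = 2.
So the maximum is P(-2) = 31/3.

-2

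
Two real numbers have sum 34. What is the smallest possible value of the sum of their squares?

578

With a + b = 34, a^2 + b^2 = a^2 + (34 − a)^2.
The derivative 2a − 2(34 − a) = 4a − 68 vanishes at a = 17; second derivative 4 > 0, a minimum.
The minimum is 2·(17)^2 = 578.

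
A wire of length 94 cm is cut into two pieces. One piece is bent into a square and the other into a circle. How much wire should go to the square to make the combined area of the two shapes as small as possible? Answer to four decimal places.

52.6493

Let x be the length used for the square. Square side x/4; circle radius (94−x)/(2π).
A(x) = (x/4)² + π·((94−x)/(2π))² = x²/16 + (94−x)²/(4π) for 0 ≤ x ≤ 94. A'(x) = x/8 − (94−x)/(2π) = 0 gives x = 4·94/(π+4) ≈ 52.6493.
A'' = 1/8 + 1/(2π) > 0, so this gives the minimum combined area; x ≈ 52.6493 cm to the square.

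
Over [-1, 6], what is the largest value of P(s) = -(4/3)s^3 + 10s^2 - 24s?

106/3

The derivative is -4s^2 + 20s - 24, which vanishes at s = 2 and s = 3.
Evaluating at the critical points and endpoints: P(-1) = 106/3, P(2) = -56/3, P(3) = -18, P(6) = -72.
The maximum over the interval is 106/3, attained at s = -1.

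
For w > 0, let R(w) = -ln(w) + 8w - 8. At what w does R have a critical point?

1/8

R'(w) = -1/w + 8 = 0 gives w = 1/8.
R''(w) = 1/w², which is positive for w > 0, so this is a local minimum.
R(1/8) = -1·ln(1/8) + 1 - 8 ≈ -4.9206.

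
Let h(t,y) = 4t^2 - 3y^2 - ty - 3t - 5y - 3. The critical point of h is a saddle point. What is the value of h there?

-59/49

∂h/∂t = 8t - y - 3 = 0 and ∂h/∂y = -t - 6y - 5 = 0, so (t, y) = (13/49, -43/49).
The Hessian has h_{tt} = 8, h_{yy} = -6, h_{ty} = -1, giving D = -49 < 0, so the point is a saddle point.
h(13/49, -43/49) = -59/49.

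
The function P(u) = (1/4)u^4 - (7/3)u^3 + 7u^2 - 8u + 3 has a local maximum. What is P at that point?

Critical points: P'(u) = u^3 - 7u^2 + 14u - 8 vanishes at u = 1, 2, 4.
Second-derivative test with P''(u) = 3u^2 - 14u + 14: P''(1) = 3 > 0 ⇒ local minimum; P''(2) = -2 < 0 ⇒ local maximum; P''(4) = 6 > 0 ⇒ local minimum.
Thus P has its local maximum at u = 2, with value 1/3.

1/3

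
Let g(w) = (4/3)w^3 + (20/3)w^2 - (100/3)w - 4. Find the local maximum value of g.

g'(w) = 4w^2 + (40/3)w - 100/3. Setting g'(w) = 0 gives w ∈ {-5, 5/3}.
Second-derivative test with g''(w) = 8w + 40/3: g''(-5) = -80/3 < 0 ⇒ local maximum; g''(5/3) = 80/3 > 0 ⇒ local minimum.
The local maximum is g(-5) = 488/3.

488/3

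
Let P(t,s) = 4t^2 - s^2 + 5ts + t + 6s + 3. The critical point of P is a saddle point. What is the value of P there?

236/41

∂P/∂t = 8t + 5s + 1 = 0 and ∂P/∂s = 5t - 2s + 6 = 0, so (t, s) = (-32/41, 43/41).
The Hessian has P_{tt} = 8, P_{ss} = -2, P_{ts} = 5, giving D = -41 < 0, so the point is a saddle point.
P(-32/41, 43/41) = 236/41.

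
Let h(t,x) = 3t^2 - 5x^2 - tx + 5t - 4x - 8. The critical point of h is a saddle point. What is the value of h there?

-585/61

∂h/∂t = 6t - x + 5 = 0 and ∂h/∂x = -t - 10x - 4 = 0, so (t, x) = (-54/61, -19/61).
The Hessian has h_{tt} = 6, h_{xx} = -10, h_{tx} = -1, giving D = -61 < 0, so the point is a saddle point.
h(-54/61, -19/61) = -585/61.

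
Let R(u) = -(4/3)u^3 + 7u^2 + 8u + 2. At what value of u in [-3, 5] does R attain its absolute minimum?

Differentiating, R'(u) = -4u^2 + 14u + 8; which vanishes at u = -1/2 and u = 4.
Compare values at every candidate in [-3, 5]: R(-3) = 77,  R(-1/2) = -1/12,  R(4) = 182/3,  R(5) = 151/3.
The minimum over the interval is -1/12, attained at u = -1/2.

-1/2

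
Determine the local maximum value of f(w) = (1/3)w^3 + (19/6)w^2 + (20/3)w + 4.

49/6

f'(w) = w^2 + (19/3)w + 20/3. Setting f'(w) = 0 gives w ∈ {-5, -4/3}.
f''(w) = 2w + 19/3. f''(-5) = -11/3 < 0 ⇒ local maximum; f''(-4/3) = 11/3 > 0 ⇒ local minimum.
So the local maximum value is f(-5) = 49/6.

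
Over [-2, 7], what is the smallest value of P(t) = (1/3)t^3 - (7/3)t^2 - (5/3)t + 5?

-20

The derivative is t^2 - (14/3)t - 5/3, which vanishes at t = -1/3 and t = 5.
Evaluating at the critical points and endpoints: P(-2) = -11/3, P(-1/3) = 428/81, P(5) = -20, P(7) = -20/3.
Hence the absolute minimum is -20 at t = 5.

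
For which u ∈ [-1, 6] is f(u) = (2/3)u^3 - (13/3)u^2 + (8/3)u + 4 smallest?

4

f'(u) = 2u^2 - (26/3)u + 8/3, which vanishes at u = 1/3 and u = 4.
Candidates: f(-1) = -11/3,  f(1/3) = 359/81,  f(4) = -12,  f(6) = 8.
So the minimum is f(4) = -12.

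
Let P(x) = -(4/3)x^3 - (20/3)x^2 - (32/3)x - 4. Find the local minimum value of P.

4/3

P'(x) = -4x^2 - (40/3)x - 32/3 = 0 at x = -2, -4/3.
P''(x) = -8x - 40/3. P''(-2) = 8/3 > 0 ⇒ local minimum; P''(-4/3) = -8/3 < 0 ⇒ local maximum.
So the local minimum value is P(-2) = 4/3.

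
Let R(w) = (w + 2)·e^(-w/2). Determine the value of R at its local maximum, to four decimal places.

R'(w) = 1·e^(-w/2) + (w + 2)·(-1/2)·e^(-w/2) = (-(1/2)w)·e^(-w/2). Since e^(-w/2) > 0, the only critical point is w = 0.
R''(0) has the same sign as -1/2 < 0, so this is a local maximum.
R(0) = (2)·e^(0) ≈ 2.0000.

2.0000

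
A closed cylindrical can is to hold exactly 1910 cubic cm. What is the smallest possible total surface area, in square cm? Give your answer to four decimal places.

852.1907

With radius r and height h, πr²h = 1910 so h = 1910/(πr²), and S(r) = 2πr² + 2πrh = 2πr² + 2·1910/r.
S'(r) = 4πr − 2·1910/r² = 0 ⇒ r³ = 1910/(2π), so r ≈ 6.7238 and h = 2r ≈ 13.4477.
S''(r) = 4π + 4·1910/r³ > 0, so this is the minimum; S ≈ 852.1907.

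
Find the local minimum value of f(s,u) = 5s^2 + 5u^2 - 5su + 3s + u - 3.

-58/15

∂f/∂s = 10s - 5u + 3 = 0 and ∂f/∂u = -5s + 10u + 1 = 0, so (s, u) = (-7/15, -1/3).
The Hessian has f_{ss} = 10, f_{uu} = 10, f_{su} = -5, giving D = 75 > 0 with f_{ss} > 0, so the point is a local minimum.
f(-7/15, -1/3) = -58/15.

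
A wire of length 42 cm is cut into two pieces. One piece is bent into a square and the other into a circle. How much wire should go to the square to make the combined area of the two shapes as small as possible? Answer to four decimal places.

23.5242

Let x be the length used for the square. Square side x/4; circle radius (42−x)/(2π).
A(x) = (x/4)² + π·((42−x)/(2π))² = x²/16 + (42−x)²/(4π) for 0 ≤ x ≤ 42. A'(x) = x/8 − (42−x)/(2π) = 0 gives x = 4·42/(π+4) ≈ 23.5242.
A'' = 1/8 + 1/(2π) > 0, so this gives the minimum combined area; x ≈ 23.5242 cm to the square.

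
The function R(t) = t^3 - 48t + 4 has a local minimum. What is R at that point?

-124

R'(t) = 3t^2 - 48 = 0 at t = -4, 4.
Second-derivative test with R''(t) = 6t: R''(-4) = -24 < 0 ⇒ local maximum; R''(4) = 24 > 0 ⇒ local minimum.
Thus R has its local minimum at t = 4, with value -124.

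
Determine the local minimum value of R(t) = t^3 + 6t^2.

Critical points: R'(t) = 3t^2 + 12t vanishes at t = -4, 0.
R''(t) = 6t + 12. R''(-4) = -12 < 0 ⇒ local maximum; R''(0) = 12 > 0 ⇒ local minimum.
Thus R has its local minimum at t = 0, with value 0.

0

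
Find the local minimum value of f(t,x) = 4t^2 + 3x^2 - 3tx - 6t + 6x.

∂f/∂t = 8t - 3x - 6 = 0 and ∂f/∂x = -3t + 6x + 6 = 0, so (t, x) = (6/13, -10/13).
The Hessian has f_{tt} = 8, f_{xx} = 6, f_{tx} = -3, giving D = 39 > 0 with f_{tt} > 0, so the point is a local minimum.
f(6/13, -10/13) = -48/13.

-48/13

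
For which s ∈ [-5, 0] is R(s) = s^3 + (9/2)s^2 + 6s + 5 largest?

The derivative is 3s^2 + 9s + 6, which vanishes at s = -2 and s = -1.
Candidates: R(-5) = -75/2; R(-2) = 3; R(-1) = 5/2; R(0) = 5.
Hence the absolute maximum is 5 at s = 0.

0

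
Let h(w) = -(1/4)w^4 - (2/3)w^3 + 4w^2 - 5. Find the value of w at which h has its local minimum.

0

Critical points: h'(w) = -w^3 - 2w^2 + 8w vanishes at w = -4, 0, 2.
Second-derivative test with h''(w) = -3w^2 - 4w + 8: h''(-4) = -24 < 0 ⇒ local maximum; h''(0) = 8 > 0 ⇒ local minimum; h''(2) = -12 < 0 ⇒ local maximum.
Thus h has its local minimum at w = 0, with value -5.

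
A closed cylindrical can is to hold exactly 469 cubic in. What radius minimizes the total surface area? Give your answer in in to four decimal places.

With radius r and height h, πr²h = 469 so h = 469/(πr²), and S(r) = 2πr² + 2πrh = 2πr² + 2·469/r.
S'(r) = 4πr − 2·469/r² = 0 ⇒ r³ = 469/(2π), so r ≈ 4.2105 and h = 2r ≈ 8.4209.
S''(r) = 4π + 4·469/r³ > 0, so this is the minimum; S ≈ 334.1667.

4.2105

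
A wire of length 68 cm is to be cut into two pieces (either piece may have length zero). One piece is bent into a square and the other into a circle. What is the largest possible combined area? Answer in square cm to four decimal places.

Let x be the length used for the square. Square side x/4; circle radius (68−x)/(2π).
A(x) = (x/4)² + π·((68−x)/(2π))² = x²/16 + (68−x)²/(4π) for 0 ≤ x ≤ 68. A'(x) = x/8 − (68−x)/(2π) = 0 gives x = 4·68/(π+4) ≈ 38.0867.
A'' > 0, so the interior critical point is a minimum; the maximum is at an endpoint. A(0) = 367.9662 and A(68) = 289.0000, so the largest area is 367.9662.

367.9662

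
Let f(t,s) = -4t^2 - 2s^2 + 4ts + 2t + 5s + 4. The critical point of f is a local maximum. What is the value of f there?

53/4

∂f/∂t = -8t + 4s + 2 = 0 and ∂f/∂s = 4t - 4s + 5 = 0, so (t, s) = (7/4, 3).
The Hessian has f_{tt} = -8, f_{ss} = -4, f_{ts} = 4, giving D = 16 > 0 with f_{tt} < 0, so the point is a local maximum.
f(7/4, 3) = 53/4.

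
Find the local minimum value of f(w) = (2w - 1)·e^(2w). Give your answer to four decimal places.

By the product rule, f'(w) = (4w)·e^(2w). Since e^(2w) > 0, the only critical point is w = 0.
f''(0) has the same sign as 4 > 0, so this is a local minimum.
f(0) = (-1)·e^(0) ≈ -1.0000.

-1.0000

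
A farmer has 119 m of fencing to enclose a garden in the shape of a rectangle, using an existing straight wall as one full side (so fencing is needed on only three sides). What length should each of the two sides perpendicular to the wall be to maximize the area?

119/4

Let the sides perpendicular to the wall have length x and the parallel side y, so 2x + y = 119 and the area is A = xy = x(119 − 2x).
A'(x) = 119 − 4x = 0 gives x = 119/4, and A''(x) = −4 < 0 confirms a maximum.
Then y = 119 − 2·119/4 = 119/2 and A = 14161/8.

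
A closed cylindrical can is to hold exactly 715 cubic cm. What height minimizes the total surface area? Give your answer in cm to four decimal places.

With radius r and height h, πr²h = 715 so h = 715/(πr²), and S(r) = 2πr² + 2πrh = 2πr² + 2·715/r.
S'(r) = 4πr − 2·715/r² = 0 ⇒ r³ = 715/(2π), so r ≈ 4.8459 and h = 2r ≈ 9.6918.
S''(r) = 4π + 4·715/r³ > 0, so this is the minimum; S ≈ 442.6413.

9.6918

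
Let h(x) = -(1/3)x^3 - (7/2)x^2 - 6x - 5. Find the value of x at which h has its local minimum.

-6

h'(x) = -x^2 - 7x - 6 = 0 at x = -6, -1.
h''(x) = -2x - 7. h''(-6) = 5 > 0 ⇒ local minimum; h''(-1) = -5 < 0 ⇒ local maximum.
So the local minimum value is h(-6) = -23.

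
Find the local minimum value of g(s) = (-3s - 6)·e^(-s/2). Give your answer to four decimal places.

-6.0000

g'(s) = (-3)·e^(-s/2) + (-3s - 6)·(-1/2)·e^(-s/2) = ((3/2)s)·e^(-s/2). Since e^(-s/2) > 0, the only critical point is s = 0.
g''(0) has the same sign as 3/2 > 0, so this is a local minimum.
g(0) = (-6)·e^(0) ≈ -6.0000.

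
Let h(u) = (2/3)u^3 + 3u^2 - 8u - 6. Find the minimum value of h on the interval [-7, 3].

-95/3

The derivative is 2u^2 + 6u - 8, which vanishes at u = -4 and u = 1.
Evaluating at the critical points and endpoints: h(-7) = -95/3, h(-4) = 94/3, h(1) = -31/3, h(3) = 15.
So the minimum is h(-7) = -95/3.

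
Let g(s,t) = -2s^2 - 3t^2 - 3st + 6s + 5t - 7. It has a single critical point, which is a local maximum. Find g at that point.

∂g/∂s = -4s - 3t + 6 = 0 and ∂g/∂t = -3s - 6t + 5 = 0, so (s, t) = (7/5, 2/15).
The Hessian has g_{ss} = -4, g_{tt} = -6, g_{st} = -3, giving D = 15 > 0 with g_{ss} < 0, so the point is a local maximum.
g(7/5, 2/15) = -37/15.

-37/15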